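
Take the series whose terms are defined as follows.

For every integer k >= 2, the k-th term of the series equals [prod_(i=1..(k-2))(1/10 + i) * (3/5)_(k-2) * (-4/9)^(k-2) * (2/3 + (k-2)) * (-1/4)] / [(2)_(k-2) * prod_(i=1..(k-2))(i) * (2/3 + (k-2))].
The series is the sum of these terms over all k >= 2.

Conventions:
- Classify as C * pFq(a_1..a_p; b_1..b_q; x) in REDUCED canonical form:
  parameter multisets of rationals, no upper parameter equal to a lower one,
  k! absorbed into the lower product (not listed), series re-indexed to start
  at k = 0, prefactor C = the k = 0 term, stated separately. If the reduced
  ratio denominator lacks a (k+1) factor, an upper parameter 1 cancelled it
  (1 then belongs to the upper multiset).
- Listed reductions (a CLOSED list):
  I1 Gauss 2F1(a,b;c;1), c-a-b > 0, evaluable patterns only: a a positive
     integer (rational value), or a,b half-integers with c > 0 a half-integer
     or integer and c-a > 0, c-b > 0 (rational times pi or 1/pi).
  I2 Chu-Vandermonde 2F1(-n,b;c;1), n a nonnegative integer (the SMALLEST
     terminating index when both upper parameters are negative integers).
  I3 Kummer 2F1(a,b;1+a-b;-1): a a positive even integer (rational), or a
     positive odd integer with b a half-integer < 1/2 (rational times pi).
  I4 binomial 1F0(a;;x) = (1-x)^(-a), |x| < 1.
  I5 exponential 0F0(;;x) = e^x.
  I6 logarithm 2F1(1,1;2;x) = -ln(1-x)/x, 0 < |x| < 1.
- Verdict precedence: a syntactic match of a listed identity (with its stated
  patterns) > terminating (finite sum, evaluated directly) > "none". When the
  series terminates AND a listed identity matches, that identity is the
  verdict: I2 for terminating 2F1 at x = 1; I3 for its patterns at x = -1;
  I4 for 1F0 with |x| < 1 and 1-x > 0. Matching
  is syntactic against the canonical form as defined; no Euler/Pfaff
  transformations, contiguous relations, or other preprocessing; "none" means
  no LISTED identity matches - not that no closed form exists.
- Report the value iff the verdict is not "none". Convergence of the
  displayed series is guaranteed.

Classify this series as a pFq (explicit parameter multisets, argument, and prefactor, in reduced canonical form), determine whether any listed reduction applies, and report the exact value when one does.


Classification (C = -1/4): 2F1 with upper {3/5, 11/10}, lower {2}, argument x = -4/9. Verdict: none - this 2F1 at x = -4/9 matches no listed pattern, and upper {3/5, 11/10} holds no stopper.

Structural cue: t_0 being -1/4, the product of the first k integers (C = -1/4) is k!.
Ratio: r(k) = (-4/9) * (k+3/5) (k+11/10) / [(k+2) (k+1)] - rational; roots negated = parameters, x = (-4/9), C = -1/4.


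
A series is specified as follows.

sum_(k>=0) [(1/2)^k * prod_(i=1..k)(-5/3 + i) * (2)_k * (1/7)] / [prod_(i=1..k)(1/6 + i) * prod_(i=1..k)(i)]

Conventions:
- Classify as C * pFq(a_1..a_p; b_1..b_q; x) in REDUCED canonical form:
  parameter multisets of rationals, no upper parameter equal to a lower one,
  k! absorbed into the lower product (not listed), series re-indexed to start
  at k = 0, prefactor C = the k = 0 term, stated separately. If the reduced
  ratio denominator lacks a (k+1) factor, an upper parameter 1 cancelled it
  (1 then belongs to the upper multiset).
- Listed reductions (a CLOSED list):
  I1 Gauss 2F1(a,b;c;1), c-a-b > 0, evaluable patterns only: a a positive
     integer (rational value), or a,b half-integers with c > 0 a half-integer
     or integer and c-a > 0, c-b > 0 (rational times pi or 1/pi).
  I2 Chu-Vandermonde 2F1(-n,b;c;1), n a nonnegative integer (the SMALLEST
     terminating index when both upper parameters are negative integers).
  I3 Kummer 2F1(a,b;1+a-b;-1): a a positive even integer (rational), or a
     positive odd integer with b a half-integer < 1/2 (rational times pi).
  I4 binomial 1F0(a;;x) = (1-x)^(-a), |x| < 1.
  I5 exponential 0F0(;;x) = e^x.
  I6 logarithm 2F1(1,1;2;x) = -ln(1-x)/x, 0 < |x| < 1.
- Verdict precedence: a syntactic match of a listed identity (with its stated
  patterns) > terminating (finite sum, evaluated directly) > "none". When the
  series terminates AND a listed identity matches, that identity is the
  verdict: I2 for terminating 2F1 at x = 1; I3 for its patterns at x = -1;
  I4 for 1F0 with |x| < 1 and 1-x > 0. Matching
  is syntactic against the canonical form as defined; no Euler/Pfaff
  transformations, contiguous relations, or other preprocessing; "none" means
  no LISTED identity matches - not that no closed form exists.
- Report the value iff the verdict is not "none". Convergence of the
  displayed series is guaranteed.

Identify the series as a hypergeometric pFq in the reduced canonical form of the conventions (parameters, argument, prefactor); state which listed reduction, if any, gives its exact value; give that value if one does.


The series (x = 1/2) is 2F1: upper {-2/3, 2}, lower {7/6}, prefactor 1/7. Verdict: none. Every listed pattern misses the 2F1 form at 1/2, upper {-2/3, 2}.

Structural cue: x = (1/2) and the product of the first k integers (C = 1/7) is k!.
Term ratio: r(k) = (1/2) * (k-2/3) (k+2) / [(k+7/6) (k+1)] - rational; roots negated = parameters, x = (1/2), C = 1/7.


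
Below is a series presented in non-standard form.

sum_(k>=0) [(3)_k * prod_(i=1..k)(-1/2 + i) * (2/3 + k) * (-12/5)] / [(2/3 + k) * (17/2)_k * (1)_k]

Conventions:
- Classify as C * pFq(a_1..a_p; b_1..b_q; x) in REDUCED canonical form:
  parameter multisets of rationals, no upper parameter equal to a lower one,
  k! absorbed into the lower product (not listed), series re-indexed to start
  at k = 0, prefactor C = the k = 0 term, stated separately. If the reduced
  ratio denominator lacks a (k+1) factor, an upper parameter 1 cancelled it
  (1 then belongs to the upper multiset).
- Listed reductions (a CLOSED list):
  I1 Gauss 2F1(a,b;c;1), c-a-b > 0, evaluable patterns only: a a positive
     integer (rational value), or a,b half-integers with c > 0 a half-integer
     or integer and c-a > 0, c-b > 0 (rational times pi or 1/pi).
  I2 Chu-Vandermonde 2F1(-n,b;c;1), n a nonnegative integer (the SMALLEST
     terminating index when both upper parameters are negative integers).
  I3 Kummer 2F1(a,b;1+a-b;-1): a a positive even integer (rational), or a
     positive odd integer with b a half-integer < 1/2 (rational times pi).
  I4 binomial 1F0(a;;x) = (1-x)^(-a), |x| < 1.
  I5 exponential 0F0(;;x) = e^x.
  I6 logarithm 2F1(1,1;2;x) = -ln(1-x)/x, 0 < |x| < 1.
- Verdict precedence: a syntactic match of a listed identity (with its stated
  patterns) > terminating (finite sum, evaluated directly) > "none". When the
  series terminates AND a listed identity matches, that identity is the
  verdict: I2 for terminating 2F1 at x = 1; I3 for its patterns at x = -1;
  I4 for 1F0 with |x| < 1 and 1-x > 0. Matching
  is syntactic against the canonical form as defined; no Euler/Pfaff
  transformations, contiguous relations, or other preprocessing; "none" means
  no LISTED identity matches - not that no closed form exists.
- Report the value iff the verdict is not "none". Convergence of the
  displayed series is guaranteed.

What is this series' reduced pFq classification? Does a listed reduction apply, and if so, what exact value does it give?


Canonical form: C = -12/5 times 2F1 with upper {1/2, 3}, lower {17/2}, x = 1. Verdict at x = 1: Gauss (I1, integer-parameter pattern) matches (x = 1: the Gamma ratio telescopes since c-a-b = 5 > 0 and a = 3 in Z>0). Value: -429/140.

First insight: from the first term -12/5: the factor k + 2/3 cancels (top and bottom), leaving prefactor -12/5.
Step ratio: r(k) = 1 * (k+1/2) (k+3) / [(k+17/2) (k+1)] ; factor over Q: parameters, x = 1, and C = -12/5.


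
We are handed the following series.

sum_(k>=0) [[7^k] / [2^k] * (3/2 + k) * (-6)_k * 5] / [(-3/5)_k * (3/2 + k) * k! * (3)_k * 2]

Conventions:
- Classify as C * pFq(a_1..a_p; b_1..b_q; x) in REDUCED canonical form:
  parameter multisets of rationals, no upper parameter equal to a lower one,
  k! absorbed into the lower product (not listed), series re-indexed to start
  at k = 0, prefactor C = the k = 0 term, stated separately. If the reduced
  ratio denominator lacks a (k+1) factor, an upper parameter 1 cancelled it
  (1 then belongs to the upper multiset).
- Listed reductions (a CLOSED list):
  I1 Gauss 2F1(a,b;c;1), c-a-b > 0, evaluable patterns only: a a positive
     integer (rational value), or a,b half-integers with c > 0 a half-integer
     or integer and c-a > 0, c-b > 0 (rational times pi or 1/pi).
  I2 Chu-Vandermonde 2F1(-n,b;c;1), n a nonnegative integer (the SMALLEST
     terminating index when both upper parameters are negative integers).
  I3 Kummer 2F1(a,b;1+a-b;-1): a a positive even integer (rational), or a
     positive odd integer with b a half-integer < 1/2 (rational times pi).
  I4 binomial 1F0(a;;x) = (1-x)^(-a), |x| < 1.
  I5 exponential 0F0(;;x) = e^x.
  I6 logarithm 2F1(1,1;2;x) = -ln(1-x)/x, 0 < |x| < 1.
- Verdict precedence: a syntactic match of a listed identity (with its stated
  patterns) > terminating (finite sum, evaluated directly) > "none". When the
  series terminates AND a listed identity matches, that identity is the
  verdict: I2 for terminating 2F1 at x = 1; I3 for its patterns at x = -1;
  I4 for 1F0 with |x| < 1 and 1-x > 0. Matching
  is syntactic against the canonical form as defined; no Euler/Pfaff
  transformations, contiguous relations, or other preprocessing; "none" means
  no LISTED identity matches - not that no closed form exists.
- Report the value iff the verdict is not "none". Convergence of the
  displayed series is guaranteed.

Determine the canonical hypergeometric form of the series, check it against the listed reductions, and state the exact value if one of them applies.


Key step: with t_0 = 5/2, the constant factors (prefactor 5/2) combine into one prefactor.
Step ratio: r(k) = (7/2) * (k-6) / [(k-3/5) (k+3) (k+1)] - rational in k. x = (7/2); t_0 = 5/2; negate the roots.

The series (x = 7/2) is 1F2: upper {-6}, lower {-3/5, 3}, prefactor 5/2. Verdict: terminating - no listed pattern fits, but -6 in the upper list cuts the series at k = 6; direct evaluation. Value: -78946735465/1985347584.


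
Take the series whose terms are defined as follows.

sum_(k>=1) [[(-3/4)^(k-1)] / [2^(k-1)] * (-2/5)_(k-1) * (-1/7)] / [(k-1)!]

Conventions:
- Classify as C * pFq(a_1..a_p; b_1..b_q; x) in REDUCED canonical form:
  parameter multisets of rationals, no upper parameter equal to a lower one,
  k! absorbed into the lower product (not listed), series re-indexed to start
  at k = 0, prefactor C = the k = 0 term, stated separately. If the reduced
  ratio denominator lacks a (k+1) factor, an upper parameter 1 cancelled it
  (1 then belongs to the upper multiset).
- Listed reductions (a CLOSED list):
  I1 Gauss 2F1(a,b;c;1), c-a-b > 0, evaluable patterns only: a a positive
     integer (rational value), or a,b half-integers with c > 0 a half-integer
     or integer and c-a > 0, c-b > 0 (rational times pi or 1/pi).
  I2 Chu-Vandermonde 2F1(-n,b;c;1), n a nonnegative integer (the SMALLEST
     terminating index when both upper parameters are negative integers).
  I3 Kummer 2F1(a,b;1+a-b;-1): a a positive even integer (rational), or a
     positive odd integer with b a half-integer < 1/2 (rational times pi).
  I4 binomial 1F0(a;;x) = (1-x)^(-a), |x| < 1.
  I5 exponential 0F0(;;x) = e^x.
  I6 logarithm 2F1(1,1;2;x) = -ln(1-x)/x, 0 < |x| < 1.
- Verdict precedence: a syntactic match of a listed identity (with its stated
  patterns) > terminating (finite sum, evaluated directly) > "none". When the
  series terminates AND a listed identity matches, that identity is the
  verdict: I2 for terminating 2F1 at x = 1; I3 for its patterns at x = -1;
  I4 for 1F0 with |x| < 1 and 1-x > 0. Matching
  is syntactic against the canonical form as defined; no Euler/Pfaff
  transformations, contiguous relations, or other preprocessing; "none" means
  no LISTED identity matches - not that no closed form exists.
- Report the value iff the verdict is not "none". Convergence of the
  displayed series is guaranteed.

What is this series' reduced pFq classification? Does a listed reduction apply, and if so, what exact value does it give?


x = -3/8 here; the reduced form reads 1F0, upper {-2/5}, lower {-}, C = -1/7. Verdict: the binomial series (I4) matches (the 1F0 binomial series: exponent 2/5, x = -3/8). Sum: (-1/7) * (11/8)^(2/5).

Structural cue: t_0 = -1/7 here, and the two k-th powers (prefactor -1/7) combine into one argument.
Ratio: r(k) = (-3/8) * (k-2/5) / [(k+1)] ; factor over Q: parameters, x = (-3/8), and C = -1/7.


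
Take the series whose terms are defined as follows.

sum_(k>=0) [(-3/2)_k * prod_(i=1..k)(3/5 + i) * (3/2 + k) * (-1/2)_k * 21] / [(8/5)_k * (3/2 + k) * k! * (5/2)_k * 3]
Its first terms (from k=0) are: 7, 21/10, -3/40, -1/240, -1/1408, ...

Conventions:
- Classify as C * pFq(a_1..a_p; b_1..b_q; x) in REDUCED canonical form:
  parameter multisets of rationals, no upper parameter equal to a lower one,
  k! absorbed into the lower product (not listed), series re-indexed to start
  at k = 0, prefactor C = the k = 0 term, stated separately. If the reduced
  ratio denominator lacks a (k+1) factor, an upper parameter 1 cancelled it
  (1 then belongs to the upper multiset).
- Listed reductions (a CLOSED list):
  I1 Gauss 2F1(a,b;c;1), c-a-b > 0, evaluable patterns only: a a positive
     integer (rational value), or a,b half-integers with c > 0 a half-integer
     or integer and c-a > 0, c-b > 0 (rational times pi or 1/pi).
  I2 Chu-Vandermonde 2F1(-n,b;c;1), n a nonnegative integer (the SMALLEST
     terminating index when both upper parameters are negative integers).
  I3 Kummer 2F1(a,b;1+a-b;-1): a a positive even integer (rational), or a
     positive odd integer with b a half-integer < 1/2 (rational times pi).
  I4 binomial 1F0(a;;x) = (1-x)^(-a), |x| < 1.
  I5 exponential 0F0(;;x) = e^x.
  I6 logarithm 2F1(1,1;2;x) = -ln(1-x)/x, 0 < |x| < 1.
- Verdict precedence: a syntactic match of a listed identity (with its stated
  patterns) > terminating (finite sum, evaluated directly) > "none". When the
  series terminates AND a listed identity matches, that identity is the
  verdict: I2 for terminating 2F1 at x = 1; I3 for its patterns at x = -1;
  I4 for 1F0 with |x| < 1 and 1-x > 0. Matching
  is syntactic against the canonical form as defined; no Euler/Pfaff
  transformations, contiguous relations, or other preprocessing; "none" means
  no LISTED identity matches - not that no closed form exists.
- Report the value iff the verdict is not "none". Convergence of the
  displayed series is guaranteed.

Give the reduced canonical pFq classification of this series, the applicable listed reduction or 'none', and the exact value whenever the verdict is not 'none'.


Classification (C = 7): 2F1 with upper {-3/2, -1/2}, lower {5/2}, argument x = 1. Verdict at x = 1: Gauss (I1, half-integer pattern) matches (x = 1; upper {-3/2, -1/2} half-integers, c = 5/2 in the evaluable pattern). Sum: (735/256) * pi.

Key step: from the first term 7: the running product (prefactor 7) telescopes to a rising factorial.
Term ratio: r(k) = 1 * (k-3/2) (k-1/2) / [(k+5/2) (k+1)] ; factor over Q: parameters, x = 1, and C = 7.


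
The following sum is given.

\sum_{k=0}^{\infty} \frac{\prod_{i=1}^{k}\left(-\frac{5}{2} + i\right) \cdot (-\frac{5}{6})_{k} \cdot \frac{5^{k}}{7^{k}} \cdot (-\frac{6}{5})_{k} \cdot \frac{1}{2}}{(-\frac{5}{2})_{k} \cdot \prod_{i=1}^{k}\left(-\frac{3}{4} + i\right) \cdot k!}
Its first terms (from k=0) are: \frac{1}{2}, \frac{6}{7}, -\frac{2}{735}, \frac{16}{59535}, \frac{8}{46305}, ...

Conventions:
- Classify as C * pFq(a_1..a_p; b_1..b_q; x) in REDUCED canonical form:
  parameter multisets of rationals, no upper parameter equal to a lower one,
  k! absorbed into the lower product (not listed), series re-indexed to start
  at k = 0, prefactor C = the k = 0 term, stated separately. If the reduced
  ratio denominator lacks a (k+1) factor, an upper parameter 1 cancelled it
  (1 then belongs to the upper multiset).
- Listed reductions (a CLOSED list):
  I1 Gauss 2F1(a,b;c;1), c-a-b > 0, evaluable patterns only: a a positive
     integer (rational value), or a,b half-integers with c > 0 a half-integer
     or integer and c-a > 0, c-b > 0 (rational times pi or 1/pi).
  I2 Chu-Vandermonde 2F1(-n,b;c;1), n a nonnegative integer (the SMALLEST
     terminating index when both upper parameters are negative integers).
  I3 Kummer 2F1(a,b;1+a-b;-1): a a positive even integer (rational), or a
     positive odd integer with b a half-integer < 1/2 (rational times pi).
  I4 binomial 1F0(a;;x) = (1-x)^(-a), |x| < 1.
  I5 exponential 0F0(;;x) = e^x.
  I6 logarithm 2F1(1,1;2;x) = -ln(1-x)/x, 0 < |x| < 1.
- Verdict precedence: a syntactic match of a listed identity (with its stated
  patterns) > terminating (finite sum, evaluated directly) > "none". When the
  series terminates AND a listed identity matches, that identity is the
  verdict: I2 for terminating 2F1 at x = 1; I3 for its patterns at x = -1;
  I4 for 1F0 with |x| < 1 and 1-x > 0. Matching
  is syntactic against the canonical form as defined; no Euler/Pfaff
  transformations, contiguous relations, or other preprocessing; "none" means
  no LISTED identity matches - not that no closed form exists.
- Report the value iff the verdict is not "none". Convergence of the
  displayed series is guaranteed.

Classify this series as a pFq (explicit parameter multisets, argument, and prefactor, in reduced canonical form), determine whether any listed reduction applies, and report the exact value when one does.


The series (x = \frac{5}{7}) is 3F2: upper {-\frac{3}{2}, -\frac{6}{5}, -\frac{5}{6}}, lower {-\frac{5}{2}, \frac{1}{4}}, prefactor \frac{1}{2}. Verdict: none here - no I1-I6 shape fits x = \frac{5}{7} with lower {-\frac{5}{2}, \frac{1}{4}}.

Structural cue: from the first term \frac{1}{2}: the lower running product (C = 1/2) is a rising factorial.
Term ratio: r(k) = \frac{5}{7} * (k-\frac{3}{2}) (k-\frac{6}{5}) (k-\frac{5}{6}) / [(k-\frac{5}{2}) (k+\frac{1}{4}) (k+1)] - rational; roots negated = parameters, x = \frac{5}{7}, C = \frac{1}{2}.


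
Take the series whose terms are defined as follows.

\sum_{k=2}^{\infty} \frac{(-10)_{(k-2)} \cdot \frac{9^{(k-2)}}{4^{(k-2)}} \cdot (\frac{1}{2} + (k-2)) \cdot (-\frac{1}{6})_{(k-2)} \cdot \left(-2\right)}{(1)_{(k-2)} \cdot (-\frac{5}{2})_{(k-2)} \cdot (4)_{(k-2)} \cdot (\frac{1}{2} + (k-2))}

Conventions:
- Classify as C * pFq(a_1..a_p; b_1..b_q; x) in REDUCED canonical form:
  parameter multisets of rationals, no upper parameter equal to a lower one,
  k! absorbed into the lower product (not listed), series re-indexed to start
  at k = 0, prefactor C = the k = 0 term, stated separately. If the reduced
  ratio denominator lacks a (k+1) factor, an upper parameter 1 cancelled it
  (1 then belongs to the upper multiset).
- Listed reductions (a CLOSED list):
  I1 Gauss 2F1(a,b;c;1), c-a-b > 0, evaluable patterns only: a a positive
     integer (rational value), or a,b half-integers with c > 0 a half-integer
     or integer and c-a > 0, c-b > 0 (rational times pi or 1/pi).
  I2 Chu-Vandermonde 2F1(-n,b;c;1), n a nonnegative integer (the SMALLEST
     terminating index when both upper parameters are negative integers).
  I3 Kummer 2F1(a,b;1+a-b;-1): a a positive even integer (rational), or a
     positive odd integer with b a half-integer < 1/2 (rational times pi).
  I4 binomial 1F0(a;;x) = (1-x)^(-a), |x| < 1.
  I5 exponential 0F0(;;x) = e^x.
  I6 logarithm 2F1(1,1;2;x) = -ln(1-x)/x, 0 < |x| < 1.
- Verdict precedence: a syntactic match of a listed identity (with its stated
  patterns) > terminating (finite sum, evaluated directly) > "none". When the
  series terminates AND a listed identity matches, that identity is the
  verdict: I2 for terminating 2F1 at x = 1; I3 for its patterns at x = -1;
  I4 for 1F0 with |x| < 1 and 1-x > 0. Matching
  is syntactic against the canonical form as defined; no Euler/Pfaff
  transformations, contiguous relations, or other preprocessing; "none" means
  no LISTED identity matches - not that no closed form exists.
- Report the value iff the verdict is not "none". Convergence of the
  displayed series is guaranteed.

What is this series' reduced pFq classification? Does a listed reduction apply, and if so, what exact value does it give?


The series (x = \frac{9}{4}) is 2F2: upper {-10, -\frac{1}{6}}, lower {-\frac{5}{2}, 4}, prefactor -2. Verdict: terminating at k = 10: the factor (-10)_k kills every later term; summing the 11 survivors is exact. Sum: -\frac{125812019778721}{87328764723200}.

First insight: t_0 being -2, the two geometric factors (C = -2, x = 9/4) combine into one argument.
Consecutive-term ratio: r(k) = \frac{9}{4} * (k-10) (k-\frac{1}{6}) / [(k-\frac{5}{2}) (k+4) (k+1)] - rational in k. x = \frac{9}{4}; t_0 = -2; negate the roots.


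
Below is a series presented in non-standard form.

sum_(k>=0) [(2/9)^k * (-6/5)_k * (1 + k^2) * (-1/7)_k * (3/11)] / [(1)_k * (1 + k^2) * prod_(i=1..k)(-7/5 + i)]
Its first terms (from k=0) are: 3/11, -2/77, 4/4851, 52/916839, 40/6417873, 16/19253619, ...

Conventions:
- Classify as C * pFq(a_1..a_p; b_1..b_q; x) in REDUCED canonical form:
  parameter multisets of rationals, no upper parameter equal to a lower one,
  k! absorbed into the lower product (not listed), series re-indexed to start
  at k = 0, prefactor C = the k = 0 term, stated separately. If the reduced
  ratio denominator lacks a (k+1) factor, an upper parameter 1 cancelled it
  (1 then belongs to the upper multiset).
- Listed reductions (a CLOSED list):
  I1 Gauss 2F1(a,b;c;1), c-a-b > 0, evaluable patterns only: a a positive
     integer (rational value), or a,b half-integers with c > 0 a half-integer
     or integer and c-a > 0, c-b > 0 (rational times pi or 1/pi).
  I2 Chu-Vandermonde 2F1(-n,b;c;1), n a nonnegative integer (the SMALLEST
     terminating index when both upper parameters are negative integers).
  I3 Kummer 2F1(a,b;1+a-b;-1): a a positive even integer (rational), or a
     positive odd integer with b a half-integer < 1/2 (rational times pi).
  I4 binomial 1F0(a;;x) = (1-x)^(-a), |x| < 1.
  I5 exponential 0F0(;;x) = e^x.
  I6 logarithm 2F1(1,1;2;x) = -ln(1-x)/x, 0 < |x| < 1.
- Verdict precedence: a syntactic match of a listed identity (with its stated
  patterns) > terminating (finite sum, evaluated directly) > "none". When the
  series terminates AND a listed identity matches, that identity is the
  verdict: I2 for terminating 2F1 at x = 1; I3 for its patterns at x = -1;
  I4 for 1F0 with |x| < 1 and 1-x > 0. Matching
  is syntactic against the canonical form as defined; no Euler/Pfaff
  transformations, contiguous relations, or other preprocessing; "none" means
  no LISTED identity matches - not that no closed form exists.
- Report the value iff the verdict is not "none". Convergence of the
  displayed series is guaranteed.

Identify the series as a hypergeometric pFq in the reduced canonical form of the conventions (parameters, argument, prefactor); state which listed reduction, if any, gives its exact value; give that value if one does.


Canonical form: C = 3/11 times 2F1 with upper {-6/5, -1/7}, lower {-2/5}, x = 2/9. Verdict: none. No listed pattern accepts 2F1(-6/5, -1/7; -2/5; 2/9).

Key step: from the first term 3/11: the factor k^2 + 1 cancels (top and bottom), leaving C = 3/11, x = 2/9.
Consecutive-term ratio: r(k) = (2/9) * (k-6/5) (k-1/7) / [(k-2/5) (k+1)] - rational in k, leading ratio (2/9); with t_0 = 3/11, classification follows.


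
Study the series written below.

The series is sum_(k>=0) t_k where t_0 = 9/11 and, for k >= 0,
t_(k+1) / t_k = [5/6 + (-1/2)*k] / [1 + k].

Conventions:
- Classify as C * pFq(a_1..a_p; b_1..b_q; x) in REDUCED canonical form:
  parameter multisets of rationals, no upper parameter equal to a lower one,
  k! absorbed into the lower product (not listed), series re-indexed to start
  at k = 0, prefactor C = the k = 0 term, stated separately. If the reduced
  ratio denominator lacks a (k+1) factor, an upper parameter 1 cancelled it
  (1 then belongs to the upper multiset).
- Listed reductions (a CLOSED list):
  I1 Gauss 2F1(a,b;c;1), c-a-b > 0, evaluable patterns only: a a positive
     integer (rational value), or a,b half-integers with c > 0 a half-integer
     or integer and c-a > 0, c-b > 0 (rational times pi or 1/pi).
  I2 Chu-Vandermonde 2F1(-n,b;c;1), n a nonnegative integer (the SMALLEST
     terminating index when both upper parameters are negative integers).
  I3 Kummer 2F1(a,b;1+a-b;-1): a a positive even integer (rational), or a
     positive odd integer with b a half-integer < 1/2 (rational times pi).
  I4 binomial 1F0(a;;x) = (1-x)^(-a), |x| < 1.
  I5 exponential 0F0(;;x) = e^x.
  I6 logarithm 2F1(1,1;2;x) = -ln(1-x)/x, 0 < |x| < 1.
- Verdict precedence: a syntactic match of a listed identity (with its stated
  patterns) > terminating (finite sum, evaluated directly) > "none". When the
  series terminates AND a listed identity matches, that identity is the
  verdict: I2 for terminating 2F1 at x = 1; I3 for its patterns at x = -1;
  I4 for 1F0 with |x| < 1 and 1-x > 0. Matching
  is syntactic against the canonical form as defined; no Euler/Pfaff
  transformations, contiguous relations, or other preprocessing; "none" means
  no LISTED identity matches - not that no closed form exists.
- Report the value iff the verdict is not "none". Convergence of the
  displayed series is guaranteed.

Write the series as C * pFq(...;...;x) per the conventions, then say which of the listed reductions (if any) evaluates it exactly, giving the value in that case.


Prefactor 9/11, argument -1/2: 1F0 with upper {-5/3} over lower {-}. Verdict: binomial (I4) matches (the 1F0 binomial series: exponent 5/3, x = -1/2). Its exact value is (9/11) * (3/2)^(5/3).

First insight: with t_0 = 9/11, roots of the ratio polynomials (C = 9/11) are the negated parameters.
Consecutive-term ratio: r(k) = (-1/2) * (k-5/3) / [(k+1)] - rational in k. x = (-1/2); t_0 = 9/11; negate the roots.


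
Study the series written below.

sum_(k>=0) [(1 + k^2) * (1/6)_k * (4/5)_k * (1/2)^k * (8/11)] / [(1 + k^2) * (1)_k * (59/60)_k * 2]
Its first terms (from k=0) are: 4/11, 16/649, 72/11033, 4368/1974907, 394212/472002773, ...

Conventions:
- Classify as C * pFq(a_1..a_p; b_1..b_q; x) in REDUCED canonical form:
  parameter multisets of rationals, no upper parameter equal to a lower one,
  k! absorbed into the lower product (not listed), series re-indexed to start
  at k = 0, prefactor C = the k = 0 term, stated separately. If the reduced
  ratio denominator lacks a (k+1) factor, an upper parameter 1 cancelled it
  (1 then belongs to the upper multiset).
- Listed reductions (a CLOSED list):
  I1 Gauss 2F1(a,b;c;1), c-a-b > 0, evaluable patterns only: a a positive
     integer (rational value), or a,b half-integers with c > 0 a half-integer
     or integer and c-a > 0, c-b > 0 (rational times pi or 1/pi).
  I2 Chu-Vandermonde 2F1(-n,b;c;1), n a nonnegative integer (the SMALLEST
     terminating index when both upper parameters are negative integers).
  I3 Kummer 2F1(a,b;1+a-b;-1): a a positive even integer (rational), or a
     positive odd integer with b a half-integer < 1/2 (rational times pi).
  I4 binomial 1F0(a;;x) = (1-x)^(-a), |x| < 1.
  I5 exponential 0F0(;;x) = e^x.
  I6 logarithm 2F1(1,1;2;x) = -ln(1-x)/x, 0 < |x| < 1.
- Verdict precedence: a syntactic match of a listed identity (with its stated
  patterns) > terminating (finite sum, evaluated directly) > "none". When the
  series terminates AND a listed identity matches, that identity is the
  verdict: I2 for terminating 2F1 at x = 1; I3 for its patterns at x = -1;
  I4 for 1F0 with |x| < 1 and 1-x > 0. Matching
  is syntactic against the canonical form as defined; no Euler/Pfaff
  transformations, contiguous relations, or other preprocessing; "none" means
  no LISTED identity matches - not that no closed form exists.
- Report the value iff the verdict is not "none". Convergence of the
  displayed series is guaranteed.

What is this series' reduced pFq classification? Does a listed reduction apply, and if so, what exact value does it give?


With C = 4/11: the canonical form is 2F1(1/6, 4/5; 59/60; 1/2). Verdict: none. Every listed pattern misses the 2F1 form at 1/2, upper {1/6, 4/5}.

Key step: with t_0 = 4/11, the constant factors (prefactor 4/11) combine into one prefactor.
Ratio: r(k) = (1/2) * (k+1/6) (k+4/5) / [(k+59/60) (k+1)] - poly over poly, x = (1/2) from leading terms; C = 4/11 at k = 0.


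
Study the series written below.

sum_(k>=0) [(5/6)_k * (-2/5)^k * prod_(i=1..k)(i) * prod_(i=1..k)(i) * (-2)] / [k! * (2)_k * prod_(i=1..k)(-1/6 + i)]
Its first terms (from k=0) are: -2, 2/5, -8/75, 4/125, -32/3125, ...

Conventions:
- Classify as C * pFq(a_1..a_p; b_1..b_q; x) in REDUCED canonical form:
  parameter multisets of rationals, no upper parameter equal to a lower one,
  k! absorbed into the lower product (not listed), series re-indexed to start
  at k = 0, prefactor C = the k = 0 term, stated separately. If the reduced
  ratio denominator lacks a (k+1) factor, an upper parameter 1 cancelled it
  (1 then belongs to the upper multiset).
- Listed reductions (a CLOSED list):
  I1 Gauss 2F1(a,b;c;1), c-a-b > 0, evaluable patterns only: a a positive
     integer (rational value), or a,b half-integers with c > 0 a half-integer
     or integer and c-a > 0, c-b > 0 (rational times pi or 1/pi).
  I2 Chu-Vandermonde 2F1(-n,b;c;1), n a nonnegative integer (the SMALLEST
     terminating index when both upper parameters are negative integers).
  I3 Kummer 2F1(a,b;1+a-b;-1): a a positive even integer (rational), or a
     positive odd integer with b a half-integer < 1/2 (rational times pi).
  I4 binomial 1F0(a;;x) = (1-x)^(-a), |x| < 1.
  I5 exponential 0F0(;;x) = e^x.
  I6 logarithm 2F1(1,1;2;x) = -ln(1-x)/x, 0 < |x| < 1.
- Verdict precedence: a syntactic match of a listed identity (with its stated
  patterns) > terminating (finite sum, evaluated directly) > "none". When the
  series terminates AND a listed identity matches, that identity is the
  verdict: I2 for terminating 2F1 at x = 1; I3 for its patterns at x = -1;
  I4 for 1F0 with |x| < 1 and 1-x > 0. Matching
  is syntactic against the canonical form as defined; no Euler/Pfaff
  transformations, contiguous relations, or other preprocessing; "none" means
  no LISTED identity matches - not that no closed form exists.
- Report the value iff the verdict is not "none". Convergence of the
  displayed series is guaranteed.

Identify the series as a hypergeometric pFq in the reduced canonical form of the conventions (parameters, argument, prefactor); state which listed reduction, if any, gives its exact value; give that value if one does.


Classification (C = -2): 2F1 with upper {1, 1}, lower {2}, argument x = -2/5. Verdict (x = -2/5): the logarithmic series (I6) applies (the logarithm: parameters (1,1;2), x = -2/5). Sum: (-5) * ln(7/5).

The tell: from the first term -2: the parameter 5/6 appears in both the upper and lower lists and cancels.
Adjacent-term ratio: r(k) = (-2/5) * (k+1) (k+1) / [(k+2) (k+1)] - rational in k, leading ratio (-2/5); with t_0 = -2, classification follows.


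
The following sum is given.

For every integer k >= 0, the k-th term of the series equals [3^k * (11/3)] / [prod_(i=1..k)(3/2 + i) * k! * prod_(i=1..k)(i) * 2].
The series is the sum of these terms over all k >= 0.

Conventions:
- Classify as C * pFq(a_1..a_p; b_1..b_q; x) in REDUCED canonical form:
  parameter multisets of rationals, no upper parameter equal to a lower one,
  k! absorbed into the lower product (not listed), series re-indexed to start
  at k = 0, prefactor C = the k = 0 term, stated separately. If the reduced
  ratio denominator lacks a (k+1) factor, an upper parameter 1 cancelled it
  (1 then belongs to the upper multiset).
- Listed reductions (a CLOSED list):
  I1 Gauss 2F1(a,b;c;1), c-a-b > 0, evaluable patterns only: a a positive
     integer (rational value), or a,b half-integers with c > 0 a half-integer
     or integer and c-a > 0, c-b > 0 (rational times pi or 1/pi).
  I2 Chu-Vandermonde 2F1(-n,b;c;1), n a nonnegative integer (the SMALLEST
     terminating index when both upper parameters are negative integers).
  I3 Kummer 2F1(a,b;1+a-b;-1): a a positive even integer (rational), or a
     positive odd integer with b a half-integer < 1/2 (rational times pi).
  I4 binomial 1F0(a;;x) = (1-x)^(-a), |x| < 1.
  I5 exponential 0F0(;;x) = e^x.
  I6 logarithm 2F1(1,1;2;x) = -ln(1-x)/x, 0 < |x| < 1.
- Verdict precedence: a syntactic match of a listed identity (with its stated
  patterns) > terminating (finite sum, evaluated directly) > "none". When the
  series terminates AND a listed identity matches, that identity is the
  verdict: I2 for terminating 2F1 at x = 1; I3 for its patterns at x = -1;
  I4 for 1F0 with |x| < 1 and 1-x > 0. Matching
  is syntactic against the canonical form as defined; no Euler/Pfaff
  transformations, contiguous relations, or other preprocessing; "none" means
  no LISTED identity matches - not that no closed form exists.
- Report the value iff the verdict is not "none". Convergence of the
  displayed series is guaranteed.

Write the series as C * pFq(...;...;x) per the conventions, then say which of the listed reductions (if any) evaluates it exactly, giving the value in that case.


This is 11/6 * 0F2(-; 1, 5/2; 3) in reduced canonical form. Verdict: no listed reduction: x = 3 and upper {-} fail every I1-I6 pattern.

Structural cue: from the first term 11/6: the lower running product (prefactor 11/6) is a rising factorial.
Adjacent-term ratio: r(k) = 3 * 1 / [(k+1) (k+5/2) (k+1)] - rational in k, leading ratio 3; with t_0 = 11/6, classification follows.


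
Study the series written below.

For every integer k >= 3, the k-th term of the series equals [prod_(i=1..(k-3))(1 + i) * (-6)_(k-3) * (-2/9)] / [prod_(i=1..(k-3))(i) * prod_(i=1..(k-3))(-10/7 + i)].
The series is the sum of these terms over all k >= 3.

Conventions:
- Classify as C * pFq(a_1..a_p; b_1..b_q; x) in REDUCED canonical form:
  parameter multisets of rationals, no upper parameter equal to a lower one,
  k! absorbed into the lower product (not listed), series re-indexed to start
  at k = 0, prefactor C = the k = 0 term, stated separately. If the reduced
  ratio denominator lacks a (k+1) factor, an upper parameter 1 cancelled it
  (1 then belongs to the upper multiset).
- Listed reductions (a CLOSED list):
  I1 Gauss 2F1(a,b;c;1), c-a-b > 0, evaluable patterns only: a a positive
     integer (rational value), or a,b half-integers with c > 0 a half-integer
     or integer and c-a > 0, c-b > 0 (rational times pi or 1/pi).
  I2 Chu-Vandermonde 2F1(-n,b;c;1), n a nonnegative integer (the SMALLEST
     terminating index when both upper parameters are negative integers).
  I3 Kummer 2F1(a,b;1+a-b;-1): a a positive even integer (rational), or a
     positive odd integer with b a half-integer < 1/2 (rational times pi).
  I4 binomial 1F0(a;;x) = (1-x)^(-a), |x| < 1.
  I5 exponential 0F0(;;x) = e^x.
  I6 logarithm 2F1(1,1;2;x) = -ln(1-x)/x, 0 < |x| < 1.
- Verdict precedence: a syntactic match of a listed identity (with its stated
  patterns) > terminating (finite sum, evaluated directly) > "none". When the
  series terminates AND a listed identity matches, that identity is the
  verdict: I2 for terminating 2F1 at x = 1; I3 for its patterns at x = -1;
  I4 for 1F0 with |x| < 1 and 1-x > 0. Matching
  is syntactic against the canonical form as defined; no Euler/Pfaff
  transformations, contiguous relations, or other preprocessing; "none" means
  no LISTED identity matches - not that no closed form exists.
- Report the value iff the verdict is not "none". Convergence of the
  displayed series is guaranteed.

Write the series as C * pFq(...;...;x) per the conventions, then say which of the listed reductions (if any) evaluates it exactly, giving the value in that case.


Prefactor -2/9, argument 1: 2F1 with upper {-6, 2} over lower {-3/7}. Verdict: this is the Chu-Vandermonde identity I2 (terminating 2F1 at x = 1 with n = 6, b = 2, c = -3/7). Value: -17/360.

Structural cue: x = 1 and the lower running product (C = -2/9) is a rising factorial.
Term ratio: r(k) = 1 * (k-6) (k+2) / [(k-3/7) (k+1)] - rational in k, leading ratio 1; with t_0 = -2/9, classification follows.


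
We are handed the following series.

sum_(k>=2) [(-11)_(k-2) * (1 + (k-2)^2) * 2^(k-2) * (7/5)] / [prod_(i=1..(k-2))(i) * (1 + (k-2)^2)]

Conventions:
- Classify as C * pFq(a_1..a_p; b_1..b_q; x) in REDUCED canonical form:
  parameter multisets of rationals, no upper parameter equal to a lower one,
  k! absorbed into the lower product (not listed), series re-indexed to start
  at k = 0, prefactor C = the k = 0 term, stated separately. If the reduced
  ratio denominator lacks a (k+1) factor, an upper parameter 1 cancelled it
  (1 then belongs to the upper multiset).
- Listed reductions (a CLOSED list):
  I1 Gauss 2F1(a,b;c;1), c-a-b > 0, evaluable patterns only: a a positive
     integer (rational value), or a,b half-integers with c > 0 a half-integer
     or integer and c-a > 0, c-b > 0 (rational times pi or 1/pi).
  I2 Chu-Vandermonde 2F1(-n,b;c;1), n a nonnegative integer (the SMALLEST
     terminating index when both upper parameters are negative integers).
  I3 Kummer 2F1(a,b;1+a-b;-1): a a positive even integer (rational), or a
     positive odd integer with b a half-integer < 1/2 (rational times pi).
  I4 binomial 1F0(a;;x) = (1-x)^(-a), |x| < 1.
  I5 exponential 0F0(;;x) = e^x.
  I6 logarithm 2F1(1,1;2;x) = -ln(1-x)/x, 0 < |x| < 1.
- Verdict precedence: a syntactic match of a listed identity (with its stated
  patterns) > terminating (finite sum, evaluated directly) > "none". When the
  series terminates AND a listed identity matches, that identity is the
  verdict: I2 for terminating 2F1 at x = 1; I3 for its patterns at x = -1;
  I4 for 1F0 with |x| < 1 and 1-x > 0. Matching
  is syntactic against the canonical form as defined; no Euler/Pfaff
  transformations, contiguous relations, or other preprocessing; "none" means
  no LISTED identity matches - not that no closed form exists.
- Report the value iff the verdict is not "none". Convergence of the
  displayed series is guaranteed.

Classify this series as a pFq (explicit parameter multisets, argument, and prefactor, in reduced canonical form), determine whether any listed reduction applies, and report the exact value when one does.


Key step: t_0 = 7/5 here, and the product of the first k integers (C = 7/5) is k!.
Adjacent-term ratio: r(k) = 2 * (k-11) / [(k+1)] - rational in k. x = 2; t_0 = 7/5; negate the roots.

This is 7/5 * 1F0(-11; -; 2) in reduced canonical form. Verdict: terminating (-11 upstairs). 12 nonzero terms in all; added directly. Hence: -7/5.


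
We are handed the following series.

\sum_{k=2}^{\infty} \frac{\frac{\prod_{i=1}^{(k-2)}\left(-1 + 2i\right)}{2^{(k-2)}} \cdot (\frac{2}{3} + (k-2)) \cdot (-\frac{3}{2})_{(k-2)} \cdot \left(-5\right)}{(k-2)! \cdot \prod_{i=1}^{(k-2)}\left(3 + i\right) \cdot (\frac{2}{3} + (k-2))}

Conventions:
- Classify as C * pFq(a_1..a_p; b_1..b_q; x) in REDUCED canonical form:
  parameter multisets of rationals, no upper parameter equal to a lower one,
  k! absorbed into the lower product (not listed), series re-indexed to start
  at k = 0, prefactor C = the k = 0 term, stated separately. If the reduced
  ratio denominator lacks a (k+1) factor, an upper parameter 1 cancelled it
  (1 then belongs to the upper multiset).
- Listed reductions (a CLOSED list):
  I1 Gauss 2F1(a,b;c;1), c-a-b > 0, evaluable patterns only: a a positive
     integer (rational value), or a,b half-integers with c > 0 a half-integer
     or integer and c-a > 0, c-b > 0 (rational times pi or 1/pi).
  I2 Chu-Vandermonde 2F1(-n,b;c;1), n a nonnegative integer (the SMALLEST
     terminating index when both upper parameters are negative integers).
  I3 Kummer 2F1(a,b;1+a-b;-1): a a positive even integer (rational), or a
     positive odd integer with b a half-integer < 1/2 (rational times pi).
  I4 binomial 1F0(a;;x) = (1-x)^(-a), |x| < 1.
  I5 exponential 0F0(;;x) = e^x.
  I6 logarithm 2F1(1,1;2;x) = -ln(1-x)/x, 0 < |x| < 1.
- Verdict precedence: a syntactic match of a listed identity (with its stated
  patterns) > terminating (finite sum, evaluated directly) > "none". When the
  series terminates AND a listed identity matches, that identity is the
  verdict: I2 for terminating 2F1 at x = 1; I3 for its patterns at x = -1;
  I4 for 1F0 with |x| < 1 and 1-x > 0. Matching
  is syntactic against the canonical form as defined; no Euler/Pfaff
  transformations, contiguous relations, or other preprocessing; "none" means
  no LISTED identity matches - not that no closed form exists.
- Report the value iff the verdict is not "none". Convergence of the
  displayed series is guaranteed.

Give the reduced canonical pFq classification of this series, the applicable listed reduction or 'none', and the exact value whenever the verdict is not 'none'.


At argument 1: a 2F1 with upper {-\frac{3}{2}, \frac{1}{2}}, lower {4}, scaled by C = -5. Verdict at x = 1: Gauss (I1, half-integer pattern) matches (x = 1; upper {-\frac{3}{2}, \frac{1}{2}} half-integers, c = 4 in the evaluable pattern). Hence: \left(-\frac{4096}{315}\right) / \pi.

Key observation: x = 1 and k + 2/3 divides numerator and denominator alike; C = -5 after cancelling.
Term ratio: r(k) = 1 * (k-\frac{3}{2}) (k+\frac{1}{2}) / [(k+4) (k+1)] - rational in k. x = 1; t_0 = -5; negate the roots.
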